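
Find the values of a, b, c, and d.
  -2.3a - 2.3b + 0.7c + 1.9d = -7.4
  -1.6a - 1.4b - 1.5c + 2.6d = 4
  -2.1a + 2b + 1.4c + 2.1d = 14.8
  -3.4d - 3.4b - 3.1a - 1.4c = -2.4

Row-reduce the augmented matrix:
R1 ← R1 / (-23/10).
R2 ← R2 + 8/5·R1.
R3 ← R3 + 21/10·R1.
R4 ← R4 + 31/10·R1.
R2 ← R2 / (1/5).
R1 ← R1 − 1·R2.
R3 ← R3 − 41/10·R2.
R4 ← R4 + 3/10·R2.
R3 ← R3 / (19087/460).
R1 ← R1 − 443/46·R3.
R2 ← R2 + 457/46·R3.
R4 ← R4 + 2449/460·R3.
R4 ← R4 / (-1404579/190870).
R1 ← R1 + 23291/19087·R4.
R2 ← R2 − 3906/19087·R4.
R3 ← R3 + 11886/19087·R4.
Reading off the reduced rows gives a = -4, b = 6, c = -4, d = 0.

a = -4, b = 6, c = -4, d = 0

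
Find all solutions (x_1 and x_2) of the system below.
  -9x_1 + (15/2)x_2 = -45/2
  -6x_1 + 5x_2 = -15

Row-reduce:
R1 ← R1 / (-9).
R2 ← R2 + 6·R1.
Rank is 1 with 2 unknowns, leaving x_2 free.

infinitely many solutions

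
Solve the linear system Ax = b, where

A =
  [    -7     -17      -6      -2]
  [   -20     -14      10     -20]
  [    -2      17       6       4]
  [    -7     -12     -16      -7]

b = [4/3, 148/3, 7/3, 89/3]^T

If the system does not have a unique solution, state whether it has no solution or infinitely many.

x_1 = -1, x_2 = 1, x_3 = -1, x_4 = -8/3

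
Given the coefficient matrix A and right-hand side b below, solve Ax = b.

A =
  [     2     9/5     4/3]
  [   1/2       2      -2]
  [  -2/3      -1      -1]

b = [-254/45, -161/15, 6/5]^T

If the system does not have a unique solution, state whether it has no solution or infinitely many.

Row-reduce the augmented matrix:
R1 ← R1 / (2).
R2 ← R2 − 1/2·R1.
R3 ← R3 + 2/3·R1.
R2 ← R2 / (31/20).
R1 ← R1 − 9/10·R2.
R3 ← R3 + 2/5·R2.
R3 ← R3 / (-323/279).
R1 ← R1 − 188/93·R3.
R2 ← R2 + 140/93·R3.
Reading off the reduced rows gives x_1 = -14/5, x_2 = -2, x_3 = 8/3.

x_1 = -14/5, x_2 = -2, x_3 = 8/3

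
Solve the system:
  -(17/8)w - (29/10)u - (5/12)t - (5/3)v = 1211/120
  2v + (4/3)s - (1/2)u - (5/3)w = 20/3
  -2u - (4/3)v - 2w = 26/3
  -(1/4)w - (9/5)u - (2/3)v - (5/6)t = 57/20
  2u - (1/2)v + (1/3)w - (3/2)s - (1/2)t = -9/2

Row-reduce:
R1 ← R1 / (-29/10).
R2 ← R2 + 1/2·R1.
R3 ← R3 + 2·R1.
R4 ← R4 + 9/5·R1.
R5 ← R5 − 2·R1.
R2 ← R2 / (199/87).
R1 ← R1 − 50/87·R2.
R3 ← R3 + 16/87·R2.
R4 ← R4 − 32/87·R2.
R5 ← R5 + 287/174·R2.
R3 ← R3 / (-763/1194).
R1 ← R1 − 1265/1194·R3.
R2 ← R2 + 905/1592·R3.
R4 ← R4 − 763/597·R3.
R5 ← R5 + 19771/9552·R3.
Swap R4 and R5.
R4 ← R4 / (-4055/4578).
R1 ← R1 + 120/763·R4.
R2 ← R2 − 372/763·R4.
R3 ← R3 + 128/763·R4.
Rank is 4 with 5 unknowns, leaving t free.

infinitely many solutions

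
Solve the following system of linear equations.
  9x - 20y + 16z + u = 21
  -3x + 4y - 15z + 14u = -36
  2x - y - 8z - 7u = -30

infinitely many solutions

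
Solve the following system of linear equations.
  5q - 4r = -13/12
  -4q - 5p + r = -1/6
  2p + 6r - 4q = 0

p = 1/2, q = -3/4, r = -2/3

Row-reduce the augmented matrix:
Swap R1 and R2.
R1 ← R1 / (-5).
R3 ← R3 − 2·R1.
R2 ← R2 / (5).
R1 ← R1 − 4/5·R2.
R3 ← R3 + 28/5·R2.
R3 ← R3 / (48/25).
R1 ← R1 − 11/25·R3.
R2 ← R2 + 4/5·R3.
Reading off the reduced rows gives p = 1/2, q = -3/4, r = -2/3.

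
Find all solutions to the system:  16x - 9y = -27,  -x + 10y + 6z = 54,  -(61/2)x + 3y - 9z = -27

Row-reduce:
R1 ← R1 / (16).
R2 ← R2 + 1·R1.
R3 ← R3 + 61/2·R1.
R2 ← R2 / (151/16).
R1 ← R1 + 9/16·R2.
R3 ← R3 + 453/32·R2.
Rank is 2 with 3 unknowns, leaving z free.

infinitely many solutions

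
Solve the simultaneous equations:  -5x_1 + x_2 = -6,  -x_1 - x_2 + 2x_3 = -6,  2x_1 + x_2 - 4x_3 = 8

Row-reduce the augmented matrix:
R1 ← R1 / (-5).
R2 ← R2 + 1·R1.
R3 ← R3 − 2·R1.
R2 ← R2 / (-6/5).
R1 ← R1 + 1/5·R2.
R3 ← R3 − 7/5·R2.
R3 ← R3 / (-5/3).
R1 ← R1 + 1/3·R3.
R2 ← R2 + 5/3·R3.
Reading off the reduced rows gives x_1 = 2, x_2 = 4, x_3 = 0.

x_1 = 2, x_2 = 4, x_3 = 0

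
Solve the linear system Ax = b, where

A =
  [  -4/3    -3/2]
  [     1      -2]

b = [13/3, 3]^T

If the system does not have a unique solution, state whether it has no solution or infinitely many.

x_1 = -1, x_2 = -2

From equation 2: x_1 = 3 + 2·x_2.
Substitute into equation 1 and solve: x_2 = -2.
Then x_1 = -1.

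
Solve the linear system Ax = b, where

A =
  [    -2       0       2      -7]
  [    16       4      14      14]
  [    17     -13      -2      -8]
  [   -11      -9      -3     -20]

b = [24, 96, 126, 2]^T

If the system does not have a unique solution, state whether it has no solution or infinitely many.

Row-reduce the augmented matrix:
R1 ← R1 / (-2).
R2 ← R2 − 16·R1.
R3 ← R3 − 17·R1.
R4 ← R4 + 11·R1.
R2 ← R2 / (4).
R3 ← R3 + 13·R2.
R4 ← R4 + 9·R2.
R3 ← R3 / (225/2).
R1 ← R1 + 1·R3.
R2 ← R2 − 15/2·R3.
R4 ← R4 − 107/2·R3.
R4 ← R4 / (1576/75).
R1 ← R1 − 253/150·R4.
R2 ← R2 − 31/10·R4.
R3 ← R3 + 136/75·R4.
Reading off the reduced rows gives x_1 = 6, x_2 = 0, x_3 = 4, x_4 = -4.

x_1 = 6, x_2 = 0, x_3 = 4, x_4 = -4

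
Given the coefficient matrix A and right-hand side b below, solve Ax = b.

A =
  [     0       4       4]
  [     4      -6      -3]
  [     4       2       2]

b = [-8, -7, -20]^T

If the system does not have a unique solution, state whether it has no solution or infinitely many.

x_1 = -4, x_2 = -1, x_3 = -1

Row-reduce the augmented matrix:
Swap R1 and R2.
R1 ← R1 / (4).
R3 ← R3 − 4·R1.
R2 ← R2 / (4).
R1 ← R1 + 3/2·R2.
R3 ← R3 − 8·R2.
R3 ← R3 / (-3).
R1 ← R1 − 3/4·R3.
R2 ← R2 − 1·R3.
Reading off the reduced rows gives x_1 = -4, x_2 = -1, x_3 = -1.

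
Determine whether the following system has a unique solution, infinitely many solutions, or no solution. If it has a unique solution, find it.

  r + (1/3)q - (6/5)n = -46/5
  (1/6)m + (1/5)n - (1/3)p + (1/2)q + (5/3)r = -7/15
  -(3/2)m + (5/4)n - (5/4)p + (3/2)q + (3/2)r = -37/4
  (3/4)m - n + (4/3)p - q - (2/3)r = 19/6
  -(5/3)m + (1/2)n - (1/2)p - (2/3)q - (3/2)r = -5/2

m = 6, n = 6, p = -1, q = -6, r = 0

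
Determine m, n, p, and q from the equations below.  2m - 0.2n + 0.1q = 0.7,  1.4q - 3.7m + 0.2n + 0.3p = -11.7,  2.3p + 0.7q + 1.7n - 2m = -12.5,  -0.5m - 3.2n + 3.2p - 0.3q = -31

m = 1, n = 4, p = -6, q = -5

Row-reduce the augmented matrix:
R1 ← R1 / (2).
R2 ← R2 + 37/10·R1.
R3 ← R3 + 2·R1.
R4 ← R4 + 1/2·R1.
R2 ← R2 / (-17/100).
R1 ← R1 + 1/10·R2.
R3 ← R3 − 3/2·R2.
R4 ← R4 + 13/4·R2.
R3 ← R3 / (841/170).
R1 ← R1 + 3/17·R3.
R2 ← R2 + 30/17·R3.
R4 ← R4 + 431/170·R3.
R4 ← R4 / (-386847/16820).
R1 ← R1 + 597/1682·R4.
R2 ← R2 + 6811/1682·R4.
R3 ← R3 − 5027/1682·R4.
Reading off the reduced rows gives m = 1, n = 4, p = -6, q = -5.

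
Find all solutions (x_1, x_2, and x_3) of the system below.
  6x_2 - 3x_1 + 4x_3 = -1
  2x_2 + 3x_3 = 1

Row-reduce:
R1 ← R1 / (-3).
R2 ← R2 / (2).
R1 ← R1 + 2·R2.
Rank is 2 with 3 unknowns, leaving x_3 free.

infinitely many solutions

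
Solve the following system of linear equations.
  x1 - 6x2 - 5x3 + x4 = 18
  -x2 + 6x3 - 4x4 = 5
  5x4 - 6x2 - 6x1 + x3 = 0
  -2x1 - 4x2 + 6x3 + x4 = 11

x1 = 4, x2 = -3, x3 = 1, x4 = 1

Row-reduce the augmented matrix:
R3 ← R3 + 6·R1.
R4 ← R4 + 2·R1.
R2 ← R2 / (-1).
R1 ← R1 + 6·R2.
R3 ← R3 + 42·R2.
R4 ← R4 + 16·R2.
R3 ← R3 / (-281).
R1 ← R1 + 41·R3.
R2 ← R2 + 6·R3.
R4 ← R4 + 100·R3.
R4 ← R4 / (927/281).
R1 ← R1 + 314/281·R4.
R2 ← R2 − 50/281·R4.
R3 ← R3 + 179/281·R4.
Reading off the reduced rows gives x1 = 4, x2 = -3, x3 = 1, x4 = 1.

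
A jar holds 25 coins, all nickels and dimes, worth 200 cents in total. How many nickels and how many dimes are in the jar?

nickels: 10, dimes: 15

Let n = nickels, d = dimes.
  d + n = 25
  5n + 10d = 200
Row-reduce the augmented matrix:
R2 ← R2 − 5·R1.
R2 ← R2 / (5).
R1 ← R1 − 1·R2.
Reading off the reduced rows gives n = 10, d = 15.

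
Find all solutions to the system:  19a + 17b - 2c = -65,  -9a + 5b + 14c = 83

Row-reduce:
R1 ← R1 / (19).
R2 ← R2 + 9·R1.
R2 ← R2 / (248/19).
R1 ← R1 − 17/19·R2.
Rank is 2 with 3 unknowns, leaving c free.

infinitely many solutions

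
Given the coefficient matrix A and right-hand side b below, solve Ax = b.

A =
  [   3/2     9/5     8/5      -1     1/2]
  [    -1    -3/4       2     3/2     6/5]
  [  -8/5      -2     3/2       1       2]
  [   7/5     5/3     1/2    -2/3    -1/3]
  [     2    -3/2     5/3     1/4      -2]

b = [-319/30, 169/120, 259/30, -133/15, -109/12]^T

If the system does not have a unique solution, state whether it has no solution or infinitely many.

x_1 = -4/3, x_2 = -5/2, x_3 = -3, x_4 = 2/3, x_5 = 8/3

Row-reduce the augmented matrix:
R1 ← R1 / (3/2).
R2 ← R2 + 1·R1.
R3 ← R3 + 8/5·R1.
R4 ← R4 − 7/5·R1.
R5 ← R5 − 2·R1.
R2 ← R2 / (9/20).
R1 ← R1 − 6/5·R2.
R3 ← R3 + 2/25·R2.
R4 ← R4 + 1/75·R2.
R5 ← R5 + 39/10·R2.
R3 ← R3 / (1013/270).
R1 ← R1 + 64/9·R3.
R2 ← R2 − 184/27·R3.
R4 ← R4 + 731/810·R3.
R5 ← R5 − 235/9·R3.
R4 ← R4 / (315/1013).
R1 ← R1 + 2770/1013·R4.
R2 ← R2 − 1726/1013·R4.
R3 ← R3 − 22/1013·R4.
R5 ← R5 − 100147/12156·R4.
R5 ← R5 / (-38533/5670).
R1 ← R1 − 163/189·R5.
R2 ← R2 + 1184/945·R5.
R3 ← R3 − 712/945·R5.
R4 ← R4 + 242/945·R5.
Reading off the reduced rows gives x_1 = -4/3, x_2 = -5/2, x_3 = -3, x_4 = 2/3, x_5 = 8/3.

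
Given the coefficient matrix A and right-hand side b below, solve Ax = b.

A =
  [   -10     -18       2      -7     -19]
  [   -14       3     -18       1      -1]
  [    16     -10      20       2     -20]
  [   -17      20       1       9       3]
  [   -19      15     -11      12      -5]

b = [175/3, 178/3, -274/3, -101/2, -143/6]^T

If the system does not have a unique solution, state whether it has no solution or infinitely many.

Row-reduce the augmented matrix:
R1 ← R1 / (-10).
R2 ← R2 + 14·R1.
R3 ← R3 − 16·R1.
R4 ← R4 + 17·R1.
R5 ← R5 + 19·R1.
R2 ← R2 / (141/5).
R1 ← R1 − 9/5·R2.
R3 ← R3 + 194/5·R2.
R4 ← R4 − 253/5·R2.
R5 ← R5 − 246/5·R2.
R3 ← R3 / (-764/141).
R1 ← R1 − 53/47·R3.
R2 ← R2 + 104/141·R3.
R4 ← R4 − 4924/141·R3.
R5 ← R5 − 1010/47·R3.
R4 ← R4 / (14515/382).
R1 ← R1 − 227/191·R4.
R2 ← R2 + 74/191·R4.
R3 ← R3 + 399/382·R4.
R5 ← R5 − 11041/382·R4.
R5 ← R5 / (126852/14515).
R1 ← R1 − 14501/29030·R5.
R2 ← R2 − 27114/14515·R5.
R3 ← R3 + 5231/29030·R5.
R4 ← R4 + 41429/14515·R5.
Reading off the reduced rows gives x_1 = -2, x_2 = -3, x_3 = -5/2, x_4 = -3, x_5 = 5/3.

x_1 = -2, x_2 = -3, x_3 = -5/2, x_4 = -3, x_5 = 5/3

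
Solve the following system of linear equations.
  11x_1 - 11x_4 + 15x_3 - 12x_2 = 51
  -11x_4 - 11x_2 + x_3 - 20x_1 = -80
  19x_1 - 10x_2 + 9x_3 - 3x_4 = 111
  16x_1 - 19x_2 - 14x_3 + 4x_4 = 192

x_1 = 5, x_2 = -4, x_3 = -2, x_4 = 2

Row-reduce the augmented matrix:
R1 ← R1 / (11).
R2 ← R2 + 20·R1.
R3 ← R3 − 19·R1.
R4 ← R4 − 16·R1.
R2 ← R2 / (-361/11).
R1 ← R1 + 12/11·R2.
R3 ← R3 − 118/11·R2.
R4 ← R4 + 17/11·R2.
R3 ← R3 / (-2768/361).
R1 ← R1 − 153/361·R3.
R2 ← R2 + 311/361·R3.
R4 ← R4 + 13411/361·R3.
R4 ← R4 / (-9641/1384).
R1 ← R1 − 491/1384·R4.
R2 ← R2 − 395/1384·R4.
R3 ← R3 + 1059/1384·R4.
Reading off the reduced rows gives x_1 = 5, x_2 = -4, x_3 = -2, x_4 = 2.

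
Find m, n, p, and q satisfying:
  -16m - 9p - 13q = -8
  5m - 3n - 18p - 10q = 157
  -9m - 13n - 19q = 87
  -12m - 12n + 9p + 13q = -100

Row-reduce the augmented matrix:
R1 ← R1 / (-16).
R2 ← R2 − 5·R1.
R3 ← R3 + 9·R1.
R4 ← R4 + 12·R1.
R2 ← R2 / (-3).
R3 ← R3 + 13·R2.
R4 ← R4 + 12·R2.
R3 ← R3 / (381/4).
R1 ← R1 − 9/16·R3.
R2 ← R2 − 111/16·R3.
R4 ← R4 − 99·R3.
R4 ← R4 / (3532/127).
R1 ← R1 − 265/508·R4.
R2 ← R2 − 559/508·R4.
R3 ← R3 − 197/381·R4.
Reading off the reduced rows gives m = 6, n = -5, p = -4, q = -4.

m = 6, n = -5, p = -4, q = -4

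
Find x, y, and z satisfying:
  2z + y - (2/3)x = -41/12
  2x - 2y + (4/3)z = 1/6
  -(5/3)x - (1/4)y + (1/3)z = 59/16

Row-reduce the augmented matrix:
R1 ← R1 / (-2/3).
R2 ← R2 − 2·R1.
R3 ← R3 + 5/3·R1.
R1 ← R1 + 3/2·R2.
R3 ← R3 + 11/4·R2.
R3 ← R3 / (31/2).
R1 ← R1 − 8·R3.
R2 ← R2 − 22/3·R3.
Reading off the reduced rows gives x = -2, y = -11/4, z = -1.

x = -2, y = -11/4, z = -1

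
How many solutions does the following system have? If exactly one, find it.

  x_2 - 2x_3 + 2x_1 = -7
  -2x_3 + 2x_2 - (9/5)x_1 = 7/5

Row-reduce:
R1 ← R1 / (2).
R2 ← R2 + 9/5·R1.
R2 ← R2 / (29/10).
R1 ← R1 − 1/2·R2.
Rank is 2 with 3 unknowns, leaving x_3 free.

infinitely many solutions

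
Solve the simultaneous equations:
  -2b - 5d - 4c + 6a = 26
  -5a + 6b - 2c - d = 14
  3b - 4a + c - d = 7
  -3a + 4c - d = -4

no solution

Row-reduce:
R1 ← R1 / (6).
R2 ← R2 + 5·R1.
R3 ← R3 + 4·R1.
R4 ← R4 + 3·R1.
R2 ← R2 / (13/3).
R1 ← R1 + 1/3·R2.
R3 ← R3 − 5/3·R2.
R4 ← R4 + 1·R2.
R3 ← R3 / (5/13).
R1 ← R1 + 14/13·R3.
R2 ← R2 + 16/13·R3.
R4 ← R4 − 10/13·R3.
Row 4 reduces to 0 = -4, a contradiction. The system is inconsistent.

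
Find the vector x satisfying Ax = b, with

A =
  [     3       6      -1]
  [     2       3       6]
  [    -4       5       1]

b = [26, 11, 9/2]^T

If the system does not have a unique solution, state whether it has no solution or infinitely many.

Row-reduce the augmented matrix:
R1 ← R1 / (3).
R2 ← R2 − 2·R1.
R3 ← R3 + 4·R1.
R2 ← R2 / (-1).
R1 ← R1 − 2·R2.
R3 ← R3 − 13·R2.
R3 ← R3 / (259/3).
R1 ← R1 − 13·R3.
R2 ← R2 + 20/3·R3.
Reading off the reduced rows gives x_1 = 5/2, x_2 = 3, x_3 = -1/2.

x_1 = 5/2, x_2 = 3, x_3 = -1/2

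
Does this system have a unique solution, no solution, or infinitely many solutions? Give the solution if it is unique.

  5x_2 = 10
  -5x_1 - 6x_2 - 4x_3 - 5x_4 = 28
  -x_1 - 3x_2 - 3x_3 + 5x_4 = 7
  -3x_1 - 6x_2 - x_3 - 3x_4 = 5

Row-reduce the augmented matrix:
Swap R1 and R2.
R1 ← R1 / (-5).
R3 ← R3 + 1·R1.
R4 ← R4 + 3·R1.
R2 ← R2 / (5).
R1 ← R1 − 6/5·R2.
R3 ← R3 + 9/5·R2.
R4 ← R4 + 12/5·R2.
R3 ← R3 / (-11/5).
R1 ← R1 − 4/5·R3.
R4 ← R4 − 7/5·R3.
R4 ← R4 / (42/11).
R1 ← R1 − 35/11·R4.
R3 ← R3 + 30/11·R4.
Reading off the reduced rows gives x_1 = -3, x_2 = 2, x_3 = -5, x_4 = -1.

x_1 = -3, x_2 = 2, x_3 = -5, x_4 = -1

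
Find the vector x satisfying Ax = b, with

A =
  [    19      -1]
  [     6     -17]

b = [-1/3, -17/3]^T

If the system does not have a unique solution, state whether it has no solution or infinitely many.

x_1 = 0, x_2 = 1/3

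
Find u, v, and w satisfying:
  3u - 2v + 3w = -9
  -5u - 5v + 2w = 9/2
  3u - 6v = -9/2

Row-reduce the augmented matrix:
R1 ← R1 / (3).
R2 ← R2 + 5·R1.
R3 ← R3 − 3·R1.
R2 ← R2 / (-25/3).
R1 ← R1 + 2/3·R2.
R3 ← R3 + 4·R2.
R3 ← R3 / (-159/25).
R1 ← R1 − 11/25·R3.
R2 ← R2 + 21/25·R3.
Reading off the reduced rows gives u = -3/2, v = 0, w = -3/2.

u = -3/2, v = 0, w = -3/2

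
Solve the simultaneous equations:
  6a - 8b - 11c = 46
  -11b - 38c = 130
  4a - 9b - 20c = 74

infinitely many solutions

Row-reduce:
R1 ← R1 / (6).
R3 ← R3 − 4·R1.
R2 ← R2 / (-11).
R1 ← R1 + 4/3·R2.
R3 ← R3 + 11/3·R2.
Rank is 2 with 3 unknowns, leaving c free.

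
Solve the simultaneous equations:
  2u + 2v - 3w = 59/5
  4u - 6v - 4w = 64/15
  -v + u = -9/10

Row-reduce the augmented matrix:
R1 ← R1 / (2).
R2 ← R2 − 4·R1.
R3 ← R3 − 1·R1.
R2 ← R2 / (-10).
R1 ← R1 − 1·R2.
R3 ← R3 + 2·R2.
R3 ← R3 / (11/10).
R1 ← R1 + 13/10·R3.
R2 ← R2 + 1/5·R3.
Reading off the reduced rows gives u = 1/2, v = 7/5, w = -8/3.

u = 1/2, v = 7/5, w = -8/3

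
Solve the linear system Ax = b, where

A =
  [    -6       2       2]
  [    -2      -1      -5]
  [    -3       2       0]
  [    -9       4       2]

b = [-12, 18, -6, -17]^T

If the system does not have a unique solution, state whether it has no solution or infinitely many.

Row-reduce:
R1 ← R1 / (-6).
R2 ← R2 + 2·R1.
R3 ← R3 + 3·R1.
R4 ← R4 + 9·R1.
R2 ← R2 / (-5/3).
R1 ← R1 + 1/3·R2.
R3 ← R3 − 1·R2.
R4 ← R4 − 1·R2.
R3 ← R3 / (-22/5).
R1 ← R1 − 4/5·R3.
R2 ← R2 − 17/5·R3.
R4 ← R4 + 22/5·R3.
Row 4 reduces to 0 = 1, a contradiction. The system is inconsistent.

no solution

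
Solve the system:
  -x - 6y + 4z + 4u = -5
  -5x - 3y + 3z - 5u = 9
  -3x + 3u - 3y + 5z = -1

Row-reduce:
R1 ← R1 / (-1).
R2 ← R2 + 5·R1.
R3 ← R3 + 3·R1.
R2 ← R2 / (27).
R1 ← R1 − 6·R2.
R3 ← R3 − 15·R2.
R3 ← R3 / (22/9).
R1 ← R1 + 2/9·R3.
R2 ← R2 + 17/27·R3.
Rank is 3 with 4 unknowns, leaving u free.

infinitely many solutions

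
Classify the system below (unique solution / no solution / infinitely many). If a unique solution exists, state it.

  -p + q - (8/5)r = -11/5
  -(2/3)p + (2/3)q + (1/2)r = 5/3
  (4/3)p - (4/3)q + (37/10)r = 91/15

Row-reduce:
R1 ← R1 / (-1).
R2 ← R2 + 2/3·R1.
R3 ← R3 − 4/3·R1.
R2 ← R2 / (47/30).
R1 ← R1 − 8/5·R2.
R3 ← R3 − 47/30·R2.
Rank is 2 with 3 unknowns, leaving q free.

infinitely many solutions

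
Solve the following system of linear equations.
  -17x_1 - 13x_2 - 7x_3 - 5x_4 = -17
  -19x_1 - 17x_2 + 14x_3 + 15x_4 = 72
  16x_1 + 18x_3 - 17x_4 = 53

Row-reduce:
R1 ← R1 / (-17).
R2 ← R2 + 19·R1.
R3 ← R3 − 16·R1.
R2 ← R2 / (-42/17).
R1 ← R1 − 13/17·R2.
R3 ← R3 + 208/17·R2.
R3 ← R3 / (-290/3).
R1 ← R1 − 43/6·R3.
R2 ← R2 + 53/6·R3.
Rank is 3 with 4 unknowns, leaving x_4 free.

infinitely many solutions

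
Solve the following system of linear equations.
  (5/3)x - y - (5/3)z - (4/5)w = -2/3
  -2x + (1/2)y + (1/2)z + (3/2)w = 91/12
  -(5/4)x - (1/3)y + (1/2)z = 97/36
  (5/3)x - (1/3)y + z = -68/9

Row-reduce the augmented matrix:
R1 ← R1 / (5/3).
R2 ← R2 + 2·R1.
R3 ← R3 + 5/4·R1.
R4 ← R4 − 5/3·R1.
R2 ← R2 / (-7/10).
R1 ← R1 + 3/5·R2.
R3 ← R3 + 13/12·R2.
R4 ← R4 − 2/3·R2.
R3 ← R3 / (11/7).
R1 ← R1 − 2/7·R3.
R2 ← R2 − 15/7·R3.
R4 ← R4 − 26/21·R3.
R4 ← R4 / (269/110).
R1 ← R1 + 15/22·R4.
R2 ← R2 − 261/220·R4.
R3 ← R3 + 201/220·R4.
Reading off the reduced rows gives x = -3, y = -4/3, z = -3, w = 5/2.

x = -3, y = -4/3, z = -3, w = 5/2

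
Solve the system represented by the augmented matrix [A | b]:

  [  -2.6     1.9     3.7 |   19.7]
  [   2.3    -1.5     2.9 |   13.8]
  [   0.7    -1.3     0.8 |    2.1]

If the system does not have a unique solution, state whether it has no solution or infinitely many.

Row-reduce the augmented matrix:
R1 ← R1 / (-13/5).
R2 ← R2 − 23/10·R1.
R3 ← R3 − 7/10·R1.
R2 ← R2 / (47/260).
R1 ← R1 + 19/26·R2.
R3 ← R3 + 41/52·R2.
R3 ← R3 / (13499/470).
R1 ← R1 − 1106/47·R3.
R2 ← R2 − 1605/47·R3.
Reading off the reduced rows gives x_1 = 1, x_2 = 2, x_3 = 5.

x_1 = 1, x_2 = 2, x_3 = 5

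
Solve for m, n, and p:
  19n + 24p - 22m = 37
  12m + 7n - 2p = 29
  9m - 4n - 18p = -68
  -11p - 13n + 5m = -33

Row-reduce the augmented matrix:
R1 ← R1 / (-22).
R2 ← R2 − 12·R1.
R3 ← R3 − 9·R1.
R4 ← R4 − 5·R1.
R2 ← R2 / (191/11).
R1 ← R1 + 19/22·R2.
R3 ← R3 − 83/22·R2.
R4 ← R4 + 191/22·R2.
R3 ← R3 / (-2023/191).
R1 ← R1 + 103/191·R3.
R2 ← R2 − 122/191·R3.
R4 reduces to 0 = 0, so the extra equation is consistent.
Reading off the reduced rows gives m = 4, n = -1, p = 6.

m = 4, n = -1, p = 6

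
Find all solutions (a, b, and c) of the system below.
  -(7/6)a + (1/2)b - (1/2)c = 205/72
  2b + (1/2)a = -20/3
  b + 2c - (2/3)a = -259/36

a = -7/3, b = -11/4, c = -3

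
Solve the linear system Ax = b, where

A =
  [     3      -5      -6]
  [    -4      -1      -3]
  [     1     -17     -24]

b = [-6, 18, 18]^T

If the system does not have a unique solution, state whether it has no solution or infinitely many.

Row-reduce:
R1 ← R1 / (3).
R2 ← R2 + 4·R1.
R3 ← R3 − 1·R1.
R2 ← R2 / (-23/3).
R1 ← R1 + 5/3·R2.
R3 ← R3 + 46/3·R2.
Rank is 2 with 3 unknowns, leaving x_3 free.

infinitely many solutions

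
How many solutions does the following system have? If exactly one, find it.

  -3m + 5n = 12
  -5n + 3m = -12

Row-reduce:
R1 ← R1 / (-3).
R2 ← R2 − 3·R1.
Rank is 1 with 2 unknowns, leaving n free.

infinitely many solutions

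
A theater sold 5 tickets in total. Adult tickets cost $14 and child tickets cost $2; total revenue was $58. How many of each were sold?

adult tickets: 4, child tickets: 1

Let a = adult tickets, c = child tickets.
  a + c = 5
  14a + 2c = 58
From equation 1: a = 5 − c.
Substitute into equation 2 and solve: c = 1.
Then a = 4.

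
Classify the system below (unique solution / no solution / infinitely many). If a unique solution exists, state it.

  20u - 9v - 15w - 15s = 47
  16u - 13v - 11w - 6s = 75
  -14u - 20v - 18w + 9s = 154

infinitely many solutions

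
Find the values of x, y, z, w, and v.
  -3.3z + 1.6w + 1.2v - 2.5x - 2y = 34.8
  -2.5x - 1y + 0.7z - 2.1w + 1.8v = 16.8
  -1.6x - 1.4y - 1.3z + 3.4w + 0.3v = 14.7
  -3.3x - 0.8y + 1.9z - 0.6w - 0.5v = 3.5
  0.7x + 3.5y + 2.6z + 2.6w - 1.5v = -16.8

Row-reduce the augmented matrix:
R1 ← R1 / (-5/2).
R2 ← R2 + 5/2·R1.
R3 ← R3 + 8/5·R1.
R4 ← R4 + 33/10·R1.
R5 ← R5 − 7/10·R1.
R1 ← R1 − 4/5·R2.
R3 ← R3 + 3/25·R2.
R4 ← R4 − 46/25·R2.
R5 ← R5 − 147/50·R2.
R3 ← R3 / (323/250).
R1 ← R1 + 47/25·R3.
R2 ← R2 − 4·R3.
R4 ← R4 + 138/125·R3.
R5 ← R5 + 2521/250·R3.
R4 ← R4 / (46406/8075).
R1 ← R1 − 8287/1615·R4.
R2 ← R2 + 31271/3230·R4.
R3 ← R3 − 483/323·R4.
R5 ← R5 − 936867/32300·R4.
R5 ← R5 / (21865203/1856240).
R1 ← R1 − 149651/92812·R5.
R2 ← R2 + 763783/185624·R5.
R3 ← R3 − 56715/92812·R5.
R4 ← R4 + 56951/92812·R5.
Reading off the reduced rows gives x = -6, y = 3, z = -6, w = 0, v = 5.

x = -6, y = 3, z = -6, w = 0, v = 5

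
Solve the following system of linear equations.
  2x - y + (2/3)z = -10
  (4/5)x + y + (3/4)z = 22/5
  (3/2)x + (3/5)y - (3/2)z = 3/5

Row-reduce the augmented matrix:
R1 ← R1 / (2).
R2 ← R2 − 4/5·R1.
R3 ← R3 − 3/2·R1.
R2 ← R2 / (7/5).
R1 ← R1 + 1/2·R2.
R3 ← R3 − 27/20·R2.
R3 ← R3 / (-1381/560).
R1 ← R1 − 85/168·R3.
R2 ← R2 − 29/84·R3.
Reading off the reduced rows gives x = -2, y = 6, z = 0.

x = -2, y = 6, z = 0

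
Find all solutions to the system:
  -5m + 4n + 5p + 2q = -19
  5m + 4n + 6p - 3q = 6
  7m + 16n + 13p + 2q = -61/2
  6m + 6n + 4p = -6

Row-reduce:
R1 ← R1 / (-5).
R2 ← R2 − 5·R1.
R3 ← R3 − 7·R1.
R4 ← R4 − 6·R1.
R2 ← R2 / (8).
R1 ← R1 + 4/5·R2.
R3 ← R3 − 108/5·R2.
R4 ← R4 − 54/5·R2.
R3 ← R3 / (-97/10).
R1 ← R1 − 1/10·R3.
R2 ← R2 − 11/8·R3.
R4 ← R4 + 97/20·R3.
Row 4 reduces to 0 = -1/4, a contradiction. The system is inconsistent.

no solution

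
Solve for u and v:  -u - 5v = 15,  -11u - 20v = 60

u = 0, v = -3

Row-reduce the augmented matrix:
R1 ← R1 / (-1).
R2 ← R2 + 11·R1.
R2 ← R2 / (35).
R1 ← R1 − 5·R2.
Reading off the reduced rows gives u = 0, v = -3.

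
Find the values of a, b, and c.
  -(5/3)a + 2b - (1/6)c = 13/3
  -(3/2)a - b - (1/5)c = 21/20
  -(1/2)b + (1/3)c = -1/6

Row-reduce the augmented matrix:
R1 ← R1 / (-5/3).
R2 ← R2 + 3/2·R1.
R2 ← R2 / (-14/5).
R1 ← R1 + 6/5·R2.
R3 ← R3 + 1/2·R2.
R3 ← R3 / (115/336).
R1 ← R1 − 17/140·R3.
R2 ← R2 − 1/56·R3.
Reading off the reduced rows gives a = -3/2, b = 1, c = 1.

a = -3/2, b = 1, c = 1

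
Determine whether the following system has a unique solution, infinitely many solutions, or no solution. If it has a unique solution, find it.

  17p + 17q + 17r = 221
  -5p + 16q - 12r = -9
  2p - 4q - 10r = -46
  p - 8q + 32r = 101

Row-reduce the augmented matrix:
R1 ← R1 / (17).
R2 ← R2 + 5·R1.
R3 ← R3 − 2·R1.
R4 ← R4 − 1·R1.
R2 ← R2 / (21).
R1 ← R1 − 1·R2.
R3 ← R3 + 6·R2.
R4 ← R4 + 9·R2.
R3 ← R3 / (-14).
R1 ← R1 − 4/3·R3.
R2 ← R2 + 1/3·R3.
R4 ← R4 − 28·R3.
R4 reduces to 0 = 0, so the extra equation is consistent.
Reading off the reduced rows gives p = 5, q = 4, r = 4.

p = 5, q = 4, r = 4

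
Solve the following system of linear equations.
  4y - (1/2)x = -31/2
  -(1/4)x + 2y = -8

Row-reduce:
R1 ← R1 / (-1/2).
R2 ← R2 + 1/4·R1.
Row 2 reduces to 0 = -1/4, a contradiction. The system is inconsistent.

no solution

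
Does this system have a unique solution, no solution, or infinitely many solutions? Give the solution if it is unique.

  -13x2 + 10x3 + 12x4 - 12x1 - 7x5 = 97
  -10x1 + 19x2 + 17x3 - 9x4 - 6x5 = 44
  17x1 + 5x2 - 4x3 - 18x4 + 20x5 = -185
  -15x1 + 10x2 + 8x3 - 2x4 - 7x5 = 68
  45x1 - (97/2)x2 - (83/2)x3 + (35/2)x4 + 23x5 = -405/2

no solution

Row-reduce:
R1 ← R1 / (-12).
R2 ← R2 + 10·R1.
R3 ← R3 − 17·R1.
R4 ← R4 + 15·R1.
R5 ← R5 − 45·R1.
R2 ← R2 / (179/6).
R1 ← R1 − 13/12·R2.
R3 ← R3 + 161/12·R2.
R4 ← R4 − 105/4·R2.
R5 ← R5 + 389/4·R2.
R3 ← R3 / (5035/358).
R1 ← R1 + 411/358·R3.
R2 ← R2 − 52/179·R3.
R4 ← R4 + 4341/358·R3.
R5 ← R5 − 4341/179·R3.
R4 ← R4 / (-42854/5035).
R1 ← R1 + 5484/5035·R4.
R2 ← R2 + 2214/5035·R4.
R3 ← R3 + 3417/5035·R4.
R5 ← R5 − 85708/5035·R4.
Row 5 reduces to 0 = -1/2, a contradiction. The system is inconsistent.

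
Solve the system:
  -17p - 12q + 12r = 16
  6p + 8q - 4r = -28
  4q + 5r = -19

p = 4, q = -6, r = 1

Row-reduce the augmented matrix:
R1 ← R1 / (-17).
R2 ← R2 − 6·R1.
R2 ← R2 / (64/17).
R1 ← R1 − 12/17·R2.
R3 ← R3 − 4·R2.
R3 ← R3 / (19/4).
R1 ← R1 + 3/4·R3.
R2 ← R2 − 1/16·R3.
Reading off the reduced rows gives p = 4, q = -6, r = 1.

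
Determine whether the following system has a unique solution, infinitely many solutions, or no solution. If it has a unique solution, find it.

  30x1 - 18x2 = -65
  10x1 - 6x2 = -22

no solution

Row-reduce:
R1 ← R1 / (30).
R2 ← R2 − 10·R1.
Row 2 reduces to 0 = -1/3, a contradiction. The system is inconsistent.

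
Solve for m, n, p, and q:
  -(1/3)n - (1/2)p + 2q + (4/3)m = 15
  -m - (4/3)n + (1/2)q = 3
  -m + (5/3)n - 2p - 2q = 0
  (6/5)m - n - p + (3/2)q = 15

m = 0, n = 0, p = -6, q = 6

Row-reduce the augmented matrix:
R1 ← R1 / (4/3).
R2 ← R2 + 1·R1.
R3 ← R3 + 1·R1.
R4 ← R4 − 6/5·R1.
R2 ← R2 / (-19/12).
R1 ← R1 + 1/4·R2.
R3 ← R3 − 17/12·R2.
R4 ← R4 + 7/10·R2.
R3 ← R3 / (-103/38).
R1 ← R1 + 6/19·R3.
R2 ← R2 − 9/38·R3.
R4 ← R4 + 73/190·R3.
R4 ← R4 / (-704/515).
R1 ← R1 − 213/206·R4.
R2 ← R2 + 237/206·R4.
R3 ← R3 + 49/103·R4.
Reading off the reduced rows gives m = 0, n = 0, p = -6, q = 6.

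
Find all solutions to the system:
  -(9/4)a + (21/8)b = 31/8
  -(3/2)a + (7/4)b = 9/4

no solution

Row-reduce:
R1 ← R1 / (-9/4).
R2 ← R2 + 3/2·R1.
Row 2 reduces to 0 = -1/3, a contradiction. The system is inconsistent.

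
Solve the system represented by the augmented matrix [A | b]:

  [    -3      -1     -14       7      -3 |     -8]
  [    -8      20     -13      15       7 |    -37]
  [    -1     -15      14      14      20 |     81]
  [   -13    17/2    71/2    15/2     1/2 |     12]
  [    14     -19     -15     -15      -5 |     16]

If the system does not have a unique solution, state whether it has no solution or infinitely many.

Row-reduce:
R1 ← R1 / (-3).
R2 ← R2 + 8·R1.
R3 ← R3 + 1·R1.
R4 ← R4 + 13·R1.
R5 ← R5 − 14·R1.
R2 ← R2 / (68/3).
R1 ← R1 − 1/3·R2.
R3 ← R3 + 44/3·R2.
R4 ← R4 − 77/6·R2.
R5 ← R5 + 71/3·R2.
R3 ← R3 / (585/17).
R1 ← R1 − 293/68·R3.
R2 ← R2 − 73/68·R3.
R4 ← R4 − 11205/136·R3.
R5 ← R5 + 3735/68·R3.
R4 ← R4 / (-4473/104).
R1 ← R1 + 8057/2340·R4.
R2 ← R2 + 1057/2340·R4.
R3 ← R3 − 158/585·R4.
R5 ← R5 − 1491/52·R4.
Row 5 reduces to 0 = -2/3, a contradiction. The system is inconsistent.

no solution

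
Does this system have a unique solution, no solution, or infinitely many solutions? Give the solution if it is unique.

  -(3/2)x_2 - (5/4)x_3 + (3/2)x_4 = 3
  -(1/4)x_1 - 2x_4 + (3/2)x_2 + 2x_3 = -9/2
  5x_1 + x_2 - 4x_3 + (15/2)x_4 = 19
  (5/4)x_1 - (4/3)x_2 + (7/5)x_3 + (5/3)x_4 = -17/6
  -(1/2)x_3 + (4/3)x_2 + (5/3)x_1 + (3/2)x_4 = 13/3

x_1 = -6, x_2 = 4, x_3 = 0, x_4 = 6

Row-reduce the augmented matrix:
Swap R1 and R2.
R1 ← R1 / (-1/4).
R3 ← R3 − 5·R1.
R4 ← R4 − 5/4·R1.
R5 ← R5 − 5/3·R1.
R2 ← R2 / (-3/2).
R1 ← R1 + 6·R2.
R3 ← R3 − 31·R2.
R4 ← R4 − 37/6·R2.
R5 ← R5 − 34/3·R2.
R3 ← R3 / (61/6).
R1 ← R1 + 3·R3.
R2 ← R2 − 5/6·R3.
R4 ← R4 − 1127/180·R3.
R5 ← R5 − 61/18·R3.
R4 ← R4 / (-4549/3660).
R1 ← R1 − 95/61·R4.
R2 ← R2 + 107/122·R4.
R3 ← R3 + 9/61·R4.
R5 reduces to 0 = 0, so the extra equation is consistent.
Reading off the reduced rows gives x_1 = -6, x_2 = 4, x_3 = 0, x_4 = 6.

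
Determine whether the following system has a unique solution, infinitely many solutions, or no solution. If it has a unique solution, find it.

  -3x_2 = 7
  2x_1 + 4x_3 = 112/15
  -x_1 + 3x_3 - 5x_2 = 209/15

x_1 = 4/3, x_2 = -7/3, x_3 = 6/5

Row-reduce the augmented matrix:
Swap R1 and R2.
R1 ← R1 / (2).
R3 ← R3 + 1·R1.
R2 ← R2 / (-3).
R3 ← R3 + 5·R2.
R3 ← R3 / (5).
R1 ← R1 − 2·R3.
Reading off the reduced rows gives x_1 = 4/3, x_2 = -7/3, x_3 = 6/5.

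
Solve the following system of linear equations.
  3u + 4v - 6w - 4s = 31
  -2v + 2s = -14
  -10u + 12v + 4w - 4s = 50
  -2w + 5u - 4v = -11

Row-reduce:
R1 ← R1 / (3).
R3 ← R3 + 10·R1.
R4 ← R4 − 5·R1.
R2 ← R2 / (-2).
R1 ← R1 − 4/3·R2.
R3 ← R3 − 76/3·R2.
R4 ← R4 + 32/3·R2.
R3 ← R3 / (-16).
R1 ← R1 + 2·R3.
R4 ← R4 − 8·R3.
Rank is 3 with 4 unknowns, leaving s free.

infinitely many solutions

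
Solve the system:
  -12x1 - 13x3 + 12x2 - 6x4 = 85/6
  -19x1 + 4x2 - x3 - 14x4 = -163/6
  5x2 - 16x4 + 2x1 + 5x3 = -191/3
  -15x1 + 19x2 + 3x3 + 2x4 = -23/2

Row-reduce the augmented matrix:
R1 ← R1 / (-12).
R2 ← R2 + 19·R1.
R3 ← R3 − 2·R1.
R4 ← R4 + 15·R1.
R2 ← R2 / (-15).
R1 ← R1 + 1·R2.
R3 ← R3 − 7·R2.
R4 ← R4 − 4·R2.
R3 ← R3 / (431/36).
R1 ← R1 + 2/9·R3.
R2 ← R2 + 47/36·R3.
R4 ← R4 − 881/36·R3.
R4 ← R4 / (102022/2155).
R1 ← R1 − 192/431·R4.
R2 ← R2 + 3842/2155·R4.
R3 ← R3 + 3438/2155·R4.
Reading off the reduced rows gives x1 = -2/3, x2 = -1, x3 = -8/3, x4 = 11/4.

x1 = -2/3, x2 = -1, x3 = -8/3, x4 = 11/4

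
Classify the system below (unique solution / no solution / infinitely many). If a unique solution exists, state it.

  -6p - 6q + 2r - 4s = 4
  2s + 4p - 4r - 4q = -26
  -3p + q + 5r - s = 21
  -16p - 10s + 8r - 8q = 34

infinitely many solutions

Row-reduce:
R1 ← R1 / (-6).
R2 ← R2 − 4·R1.
R3 ← R3 + 3·R1.
R4 ← R4 + 16·R1.
R2 ← R2 / (-8).
R1 ← R1 − 1·R2.
R3 ← R3 − 4·R2.
R4 ← R4 − 8·R2.
R3 ← R3 / (8/3).
R1 ← R1 + 2/3·R3.
R2 ← R2 − 1/3·R3.
Rank is 3 with 4 unknowns, leaving s free.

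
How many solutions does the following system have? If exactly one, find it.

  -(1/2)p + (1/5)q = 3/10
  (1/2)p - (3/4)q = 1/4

p = -1, q = -1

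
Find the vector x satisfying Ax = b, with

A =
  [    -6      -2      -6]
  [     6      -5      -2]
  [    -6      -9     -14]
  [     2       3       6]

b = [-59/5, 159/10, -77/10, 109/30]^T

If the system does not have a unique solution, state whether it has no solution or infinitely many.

Row-reduce the augmented matrix:
R1 ← R1 / (-6).
R2 ← R2 − 6·R1.
R3 ← R3 + 6·R1.
R4 ← R4 − 2·R1.
R2 ← R2 / (-7).
R1 ← R1 − 1/3·R2.
R3 ← R3 + 7·R2.
R4 ← R4 − 7/3·R2.
Swap R3 and R4.
R3 ← R3 / (4/3).
R1 ← R1 − 13/21·R3.
R2 ← R2 − 8/7·R3.
R4 reduces to 0 = 0, so the extra equation is consistent.
Reading off the reduced rows gives x_1 = 5/3, x_2 = -3/2, x_3 = 4/5.

x_1 = 5/3, x_2 = -3/2, x_3 = 4/5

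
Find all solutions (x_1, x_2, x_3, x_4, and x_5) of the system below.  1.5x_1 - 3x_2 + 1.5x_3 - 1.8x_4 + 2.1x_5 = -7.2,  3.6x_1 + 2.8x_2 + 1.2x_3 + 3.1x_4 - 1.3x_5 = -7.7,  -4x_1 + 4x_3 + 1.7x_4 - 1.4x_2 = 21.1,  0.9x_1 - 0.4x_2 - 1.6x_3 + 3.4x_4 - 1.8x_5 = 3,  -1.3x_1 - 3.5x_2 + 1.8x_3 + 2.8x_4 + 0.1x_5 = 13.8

x_1 = -4, x_2 = 0, x_3 = 0, x_4 = 3, x_5 = 2

Row-reduce the augmented matrix:
R1 ← R1 / (3/2).
R2 ← R2 − 18/5·R1.
R3 ← R3 + 4·R1.
R4 ← R4 − 9/10·R1.
R5 ← R5 + 13/10·R1.
R2 ← R2 / (10).
R1 ← R1 + 2·R2.
R3 ← R3 + 47/5·R2.
R4 ← R4 − 7/5·R2.
R5 ← R5 + 61/10·R2.
R3 ← R3 / (718/125).
R1 ← R1 − 13/25·R3.
R2 ← R2 + 6/25·R3.
R4 ← R4 + 541/250·R3.
R5 ← R5 − 409/250·R3.
R4 ← R4 / (703783/143600).
R1 ← R1 + 959/14360·R4.
R2 ← R2 − 649/718·R4.
R3 ← R3 − 9687/14360·R4.
R5 ← R5 − 669547/143600·R4.
R5 ← R5 / (4935331/14075660).
R1 ← R1 − 93678/703783·R5.
R2 ← R2 + 314421/1407566·R5.
R3 ← R3 − 179504/703783·R5.
R4 ← R4 + 331411/703783·R5.
Reading off the reduced rows gives x_1 = -4, x_2 = 0, x_3 = 0, x_4 = 3, x_5 = 2.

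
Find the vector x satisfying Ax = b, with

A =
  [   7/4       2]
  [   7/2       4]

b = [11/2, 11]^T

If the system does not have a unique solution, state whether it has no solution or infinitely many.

infinitely many solutions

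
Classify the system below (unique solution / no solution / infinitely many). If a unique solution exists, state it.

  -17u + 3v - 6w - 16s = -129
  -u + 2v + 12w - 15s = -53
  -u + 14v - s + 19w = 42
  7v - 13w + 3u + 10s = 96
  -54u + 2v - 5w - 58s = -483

Row-reduce the augmented matrix:
R1 ← R1 / (-17).
R2 ← R2 + 1·R1.
R3 ← R3 + 1·R1.
R4 ← R4 − 3·R1.
R5 ← R5 + 54·R1.
R2 ← R2 / (31/17).
R1 ← R1 + 3/17·R2.
R3 ← R3 − 235/17·R2.
R4 ← R4 − 128/17·R2.
R5 ← R5 + 128/17·R2.
R3 ← R3 / (-2303/31).
R1 ← R1 − 48/31·R3.
R2 ← R2 − 210/31·R3.
R4 ← R4 + 2017/31·R3.
R5 ← R5 − 2017/31·R3.
R4 ← R4 / (-64628/2303).
R1 ← R1 − 4147/2303·R4.
R2 ← R2 − 659/329·R4.
R3 ← R3 + 3302/2303·R4.
R5 ← R5 − 64628/2303·R4.
R5 reduces to 0 = 0, so the extra equation is consistent.
Reading off the reduced rows gives u = 6, v = 5, w = -1, s = 3.

u = 6, v = 5, w = -1, s = 3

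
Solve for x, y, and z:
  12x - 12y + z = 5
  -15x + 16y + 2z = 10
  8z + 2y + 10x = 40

x = 0, y = 0, z = 5

Row-reduce the augmented matrix:
R1 ← R1 / (12).
R2 ← R2 + 15·R1.
R3 ← R3 − 10·R1.
R1 ← R1 + 1·R2.
R3 ← R3 − 12·R2.
R3 ← R3 / (-191/6).
R1 ← R1 − 10/3·R3.
R2 ← R2 − 13/4·R3.
Reading off the reduced rows gives x = 0, y = 0, z = 5.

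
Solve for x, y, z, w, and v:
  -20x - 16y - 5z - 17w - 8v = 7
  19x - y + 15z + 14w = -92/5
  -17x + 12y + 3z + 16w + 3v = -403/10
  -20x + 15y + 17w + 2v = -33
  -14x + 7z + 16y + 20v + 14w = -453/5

Row-reduce the augmented matrix:
R1 ← R1 / (-20).
R2 ← R2 − 19·R1.
R3 ← R3 + 17·R1.
R4 ← R4 + 20·R1.
R5 ← R5 + 14·R1.
R2 ← R2 / (-81/5).
R1 ← R1 − 4/5·R2.
R3 ← R3 − 128/5·R2.
R4 ← R4 − 31·R2.
R5 ← R5 − 136/5·R2.
R3 ← R3 / (7597/324).
R1 ← R1 − 245/324·R3.
R2 ← R2 + 205/324·R3.
R4 ← R4 − 7975/324·R3.
R5 ← R5 − 4489/162·R3.
R4 ← R4 / (11299/7597).
R1 ← R1 + 977/7597·R4.
R2 ← R2 − 6554/7597·R4.
R3 ← R3 − 8765/7597·R4.
R5 ← R5 + 73539/7597·R4.
R5 ← R5 / (11077/11299).
R1 ← R1 + 1088/11299·R5.
R2 ← R2 − 19199/11299·R5.
R3 ← R3 − 18423/11299·R5.
R4 ← R4 + 16891/11299·R5.
Reading off the reduced rows gives x = 7/5, y = 0, z = -3, w = 0, v = -5/2.

x = 7/5, y = 0, z = -3, w = 0, v = -5/2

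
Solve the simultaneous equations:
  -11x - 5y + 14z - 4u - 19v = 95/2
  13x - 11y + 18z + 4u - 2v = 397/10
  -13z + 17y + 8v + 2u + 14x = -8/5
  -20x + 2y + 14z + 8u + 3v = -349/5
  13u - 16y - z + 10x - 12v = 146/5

Row-reduce the augmented matrix:
R1 ← R1 / (-11).
R2 ← R2 − 13·R1.
R3 ← R3 − 14·R1.
R4 ← R4 + 20·R1.
R5 ← R5 − 10·R1.
R2 ← R2 / (-186/11).
R1 ← R1 − 5/11·R2.
R3 ← R3 − 117/11·R2.
R4 ← R4 − 122/11·R2.
R5 ← R5 + 226/11·R2.
R3 ← R3 / (823/31).
R1 ← R1 + 32/93·R3.
R2 ← R2 + 190/93·R3.
R4 ← R4 − 1042/93·R3.
R5 ← R5 + 2813/93·R3.
R4 ← R4 / (40228/2469).
R1 ← R1 − 736/2469·R4.
R2 ← R2 + 568/2469·R4.
R3 ← R3 + 110/823·R4.
R5 ← R5 − 15319/2469·R4.
R5 ← R5 / (-1962467/40228).
R1 ← R1 − 475/20114·R5.
R2 ← R2 + 9877/20114·R5.
R3 ← R3 + 9084/10057·R5.
R4 ← R4 − 85987/40228·R5.
Reading off the reduced rows gives x = 5/2, y = 0, z = 3/5, u = -12/5, v = -3.

x = 5/2, y = 0, z = 3/5, u = -12/5, v = -3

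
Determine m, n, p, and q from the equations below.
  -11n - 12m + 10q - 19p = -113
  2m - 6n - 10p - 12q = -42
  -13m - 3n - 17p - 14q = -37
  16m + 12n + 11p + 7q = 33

m = -2, n = 2, p = 5, q = -2

Row-reduce the augmented matrix:
R1 ← R1 / (-12).
R2 ← R2 − 2·R1.
R3 ← R3 + 13·R1.
R4 ← R4 − 16·R1.
R2 ← R2 / (-47/6).
R1 ← R1 − 11/12·R2.
R3 ← R3 − 107/12·R2.
R4 ← R4 + 8/3·R2.
R3 ← R3 / (-536/47).
R1 ← R1 − 2/47·R3.
R2 ← R2 − 79/47·R3.
R4 ← R4 + 463/47·R3.
R4 ← R4 / (3716/67).
R1 ← R1 + 146/67·R4.
R2 ← R2 + 273/67·R4.
R3 ← R3 − 215/67·R4.
Reading off the reduced rows gives m = -2, n = 2, p = 5, q = -2.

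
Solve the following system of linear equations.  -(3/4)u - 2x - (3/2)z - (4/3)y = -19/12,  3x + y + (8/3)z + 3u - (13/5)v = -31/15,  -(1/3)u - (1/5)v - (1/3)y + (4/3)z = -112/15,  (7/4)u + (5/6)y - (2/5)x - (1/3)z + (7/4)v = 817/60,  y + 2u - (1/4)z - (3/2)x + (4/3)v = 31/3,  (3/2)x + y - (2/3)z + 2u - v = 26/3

no solution

Row-reduce:
R1 ← R1 / (-2).
R2 ← R2 − 3·R1.
R4 ← R4 + 2/5·R1.
R5 ← R5 + 3/2·R1.
R6 ← R6 − 3/2·R1.
R2 ← R2 / (-1).
R1 ← R1 − 2/3·R2.
R3 ← R3 + 1/3·R2.
R4 ← R4 − 11/10·R2.
R5 ← R5 − 2·R2.
R3 ← R3 / (43/36).
R1 ← R1 − 37/36·R3.
R2 ← R2 + 5/12·R3.
R4 ← R4 − 17/40·R3.
R5 ← R5 − 41/24·R3.
R6 ← R6 + 43/24·R3.
R4 ← R4 / (3701/860).
R1 ← R1 − 316/129·R4.
R2 ← R2 + 95/43·R4.
R3 ← R3 + 69/86·R4.
R5 ← R5 − 2643/344·R4.
R5 ← R5 / (-214505/88824).
R1 ← R1 + 5700/3701·R5.
R2 ← R2 − 39618/18505·R5.
R3 ← R3 − 11361/37010·R5.
R4 ← R4 + 5793/18505·R5.
Row 6 reduces to 0 = -3/2, a contradiction. The system is inconsistent.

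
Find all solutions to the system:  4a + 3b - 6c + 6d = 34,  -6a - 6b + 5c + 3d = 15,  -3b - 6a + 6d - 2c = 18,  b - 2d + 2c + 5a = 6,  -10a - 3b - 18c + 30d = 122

a = 4, b = -4, c = 0, d = 5

Row-reduce the augmented matrix:
R1 ← R1 / (4).
R2 ← R2 + 6·R1.
R3 ← R3 + 6·R1.
R4 ← R4 − 5·R1.
R5 ← R5 + 10·R1.
R2 ← R2 / (-3/2).
R1 ← R1 − 3/4·R2.
R3 ← R3 − 3/2·R2.
R4 ← R4 + 11/4·R2.
R5 ← R5 − 9/2·R2.
R3 ← R3 / (-15).
R1 ← R1 + 7/2·R3.
R2 ← R2 − 8/3·R3.
R4 ← R4 − 101/6·R3.
R5 ← R5 + 45·R3.
R4 ← R4 / (-6/5).
R1 ← R1 − 6/5·R4.
R2 ← R2 + 16/5·R4.
R3 ← R3 + 9/5·R4.
R5 reduces to 0 = 0, so the extra equation is consistent.
Reading off the reduced rows gives a = 4, b = -4, c = 0, d = 5.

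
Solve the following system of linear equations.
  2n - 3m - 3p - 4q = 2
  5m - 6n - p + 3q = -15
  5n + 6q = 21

Row-reduce:
R1 ← R1 / (-3).
R2 ← R2 − 5·R1.
R2 ← R2 / (-8/3).
R1 ← R1 + 2/3·R2.
R3 ← R3 − 5·R2.
R3 ← R3 / (-45/4).
R1 ← R1 − 5/2·R3.
R2 ← R2 − 9/4·R3.
Rank is 3 with 4 unknowns, leaving q free.

infinitely many solutions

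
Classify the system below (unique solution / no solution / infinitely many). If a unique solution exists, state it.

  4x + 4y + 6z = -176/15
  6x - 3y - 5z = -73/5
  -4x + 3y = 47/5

x = -13/5, y = -1/3, z = 0

Row-reduce the augmented matrix:
R1 ← R1 / (4).
R2 ← R2 − 6·R1.
R3 ← R3 + 4·R1.
R2 ← R2 / (-9).
R1 ← R1 − 1·R2.
R3 ← R3 − 7·R2.
R3 ← R3 / (-44/9).
R1 ← R1 + 1/18·R3.
R2 ← R2 − 14/9·R3.
Reading off the reduced rows gives x = -13/5, y = -1/3, z = 0.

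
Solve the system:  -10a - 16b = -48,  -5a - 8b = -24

infinitely many solutions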